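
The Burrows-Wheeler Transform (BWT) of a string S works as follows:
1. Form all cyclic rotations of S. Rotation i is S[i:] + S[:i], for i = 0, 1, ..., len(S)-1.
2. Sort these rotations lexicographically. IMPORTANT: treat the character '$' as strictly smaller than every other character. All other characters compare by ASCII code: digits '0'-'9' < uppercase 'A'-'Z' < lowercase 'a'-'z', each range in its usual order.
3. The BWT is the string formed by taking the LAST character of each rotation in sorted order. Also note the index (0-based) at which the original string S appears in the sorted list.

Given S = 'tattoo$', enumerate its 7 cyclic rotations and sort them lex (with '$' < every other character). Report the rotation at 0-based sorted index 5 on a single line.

All 7 rotations (rotation i = S[i:]+S[:i]):
  rot[0] = tattoo$
  rot[1] = attoo$t
  rot[2] = ttoo$ta
  rot[3] = too$tat
  rot[4] = oo$tatt
  rot[5] = o$tatto
  rot[6] = $tattoo
Sorted (with $ < everything):
  sorted[0] = $tattoo
  sorted[1] = attoo$t
  sorted[2] = o$tatto
  sorted[3] = oo$tatt
  sorted[4] = tattoo$
  sorted[5] = too$tat
  sorted[6] = ttoo$ta
sorted[5] = too$tat

Answer: too$tat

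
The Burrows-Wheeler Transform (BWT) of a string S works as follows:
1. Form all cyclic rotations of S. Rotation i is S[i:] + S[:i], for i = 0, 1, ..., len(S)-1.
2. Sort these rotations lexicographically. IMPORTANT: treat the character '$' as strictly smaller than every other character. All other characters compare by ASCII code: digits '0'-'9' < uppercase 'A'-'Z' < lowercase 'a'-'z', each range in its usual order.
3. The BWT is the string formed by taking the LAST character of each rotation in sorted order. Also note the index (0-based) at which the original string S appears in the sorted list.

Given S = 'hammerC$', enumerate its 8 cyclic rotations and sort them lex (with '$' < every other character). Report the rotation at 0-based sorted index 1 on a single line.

All 8 rotations (rotation i = S[i:]+S[:i]):
  rot[0] = hammerC$
  rot[1] = ammerC$h
  rot[2] = mmerC$ha
  rot[3] = merC$ham
  rot[4] = erC$hamm
  rot[5] = rC$hamme
  rot[6] = C$hammer
  rot[7] = $hammerC
Sorted (with $ < everything):
  sorted[0] = $hammerC
  sorted[1] = C$hammer
  sorted[2] = ammerC$h
  sorted[3] = erC$hamm
  sorted[4] = hammerC$
  sorted[5] = merC$ham
  sorted[6] = mmerC$ha
  sorted[7] = rC$hamme
sorted[1] = C$hammer

Answer: C$hammer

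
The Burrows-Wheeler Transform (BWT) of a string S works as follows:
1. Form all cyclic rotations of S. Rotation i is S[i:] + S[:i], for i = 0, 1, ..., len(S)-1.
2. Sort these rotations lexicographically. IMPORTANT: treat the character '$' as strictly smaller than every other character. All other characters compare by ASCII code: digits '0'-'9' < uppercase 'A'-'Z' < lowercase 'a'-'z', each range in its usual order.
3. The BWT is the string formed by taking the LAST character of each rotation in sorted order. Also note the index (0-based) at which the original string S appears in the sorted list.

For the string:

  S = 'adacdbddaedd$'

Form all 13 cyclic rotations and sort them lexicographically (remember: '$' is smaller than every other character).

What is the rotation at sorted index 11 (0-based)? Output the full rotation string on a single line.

All 13 rotations (rotation i = S[i:]+S[:i]):
  rot[0] = adacdbddaedd$
  rot[1] = dacdbddaedd$a
  rot[2] = acdbddaedd$ad
  rot[3] = cdbddaedd$ada
  rot[4] = dbddaedd$adac
  rot[5] = bddaedd$adacd
  rot[6] = ddaedd$adacdb
  rot[7] = daedd$adacdbd
  rot[8] = aedd$adacdbdd
  rot[9] = edd$adacdbdda
  rot[10] = dd$adacdbddae
  rot[11] = d$adacdbddaed
  rot[12] = $adacdbddaedd
Sorted (with $ < everything):
  sorted[0] = $adacdbddaedd
  sorted[1] = acdbddaedd$ad
  sorted[2] = adacdbddaedd$
  sorted[3] = aedd$adacdbdd
  sorted[4] = bddaedd$adacd
  sorted[5] = cdbddaedd$ada
  sorted[6] = d$adacdbddaed
  sorted[7] = dacdbddaedd$a
  sorted[8] = daedd$adacdbd
  sorted[9] = dbddaedd$adac
  sorted[10] = dd$adacdbddae
  sorted[11] = ddaedd$adacdb
  sorted[12] = edd$adacdbdda
sorted[11] = ddaedd$adacdb

Answer: ddaedd$adacdb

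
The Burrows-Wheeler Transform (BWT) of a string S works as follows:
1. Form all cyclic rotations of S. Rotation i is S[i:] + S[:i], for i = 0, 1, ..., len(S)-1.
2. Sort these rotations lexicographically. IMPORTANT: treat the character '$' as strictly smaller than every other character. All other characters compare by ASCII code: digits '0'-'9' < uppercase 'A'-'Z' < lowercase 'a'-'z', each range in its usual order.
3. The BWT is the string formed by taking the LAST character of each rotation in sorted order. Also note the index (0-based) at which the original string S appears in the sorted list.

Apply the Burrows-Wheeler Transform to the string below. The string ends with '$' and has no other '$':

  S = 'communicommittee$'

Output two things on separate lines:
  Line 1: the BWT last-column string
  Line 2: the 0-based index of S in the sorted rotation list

Answer: ei$etnmmoomucctim
2

Derivation:
All 17 rotations (rotation i = S[i:]+S[:i]):
  rot[0] = communicommittee$
  rot[1] = ommunicommittee$c
  rot[2] = mmunicommittee$co
  rot[3] = municommittee$com
  rot[4] = unicommittee$comm
  rot[5] = nicommittee$commu
  rot[6] = icommittee$commun
  rot[7] = committee$communi
  rot[8] = ommittee$communic
  rot[9] = mmittee$communico
  rot[10] = mittee$communicom
  rot[11] = ittee$communicomm
  rot[12] = ttee$communicommi
  rot[13] = tee$communicommit
  rot[14] = ee$communicommitt
  rot[15] = e$communicommitte
  rot[16] = $communicommittee
Sorted (with $ < everything):
  sorted[0] = $communicommittee  (last char: 'e')
  sorted[1] = committee$communi  (last char: 'i')
  sorted[2] = communicommittee$  (last char: '$')
  sorted[3] = e$communicommitte  (last char: 'e')
  sorted[4] = ee$communicommitt  (last char: 't')
  sorted[5] = icommittee$commun  (last char: 'n')
  sorted[6] = ittee$communicomm  (last char: 'm')
  sorted[7] = mittee$communicom  (last char: 'm')
  sorted[8] = mmittee$communico  (last char: 'o')
  sorted[9] = mmunicommittee$co  (last char: 'o')
  sorted[10] = municommittee$com  (last char: 'm')
  sorted[11] = nicommittee$commu  (last char: 'u')
  sorted[12] = ommittee$communic  (last char: 'c')
  sorted[13] = ommunicommittee$c  (last char: 'c')
  sorted[14] = tee$communicommit  (last char: 't')
  sorted[15] = ttee$communicommi  (last char: 'i')
  sorted[16] = unicommittee$comm  (last char: 'm')
Last column: ei$etnmmoomucctim
Original string S is at sorted index 2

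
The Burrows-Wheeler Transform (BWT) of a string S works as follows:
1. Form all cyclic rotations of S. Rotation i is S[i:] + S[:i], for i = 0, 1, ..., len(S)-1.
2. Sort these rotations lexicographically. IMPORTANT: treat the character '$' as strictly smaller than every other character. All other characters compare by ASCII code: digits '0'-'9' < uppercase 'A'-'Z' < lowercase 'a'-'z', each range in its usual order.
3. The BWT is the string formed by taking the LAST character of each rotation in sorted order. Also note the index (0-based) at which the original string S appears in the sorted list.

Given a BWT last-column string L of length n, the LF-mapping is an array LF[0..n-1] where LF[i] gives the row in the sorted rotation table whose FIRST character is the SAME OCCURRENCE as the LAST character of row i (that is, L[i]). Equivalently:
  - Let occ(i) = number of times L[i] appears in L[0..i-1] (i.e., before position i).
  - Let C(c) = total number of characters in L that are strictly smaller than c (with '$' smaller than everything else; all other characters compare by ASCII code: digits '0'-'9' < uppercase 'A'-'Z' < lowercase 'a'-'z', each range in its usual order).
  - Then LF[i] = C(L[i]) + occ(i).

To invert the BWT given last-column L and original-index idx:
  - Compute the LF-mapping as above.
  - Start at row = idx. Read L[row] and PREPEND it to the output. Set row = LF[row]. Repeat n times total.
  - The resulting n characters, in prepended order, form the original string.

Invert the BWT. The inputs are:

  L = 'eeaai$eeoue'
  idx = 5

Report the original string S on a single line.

LF mapping: 3 4 1 2 8 0 5 6 9 10 7
Walk LF starting at row 5, prepending L[row]:
  step 1: row=5, L[5]='$', prepend. Next row=LF[5]=0
  step 2: row=0, L[0]='e', prepend. Next row=LF[0]=3
  step 3: row=3, L[3]='a', prepend. Next row=LF[3]=2
  step 4: row=2, L[2]='a', prepend. Next row=LF[2]=1
  step 5: row=1, L[1]='e', prepend. Next row=LF[1]=4
  step 6: row=4, L[4]='i', prepend. Next row=LF[4]=8
  step 7: row=8, L[8]='o', prepend. Next row=LF[8]=9
  step 8: row=9, L[9]='u', prepend. Next row=LF[9]=10
  step 9: row=10, L[10]='e', prepend. Next row=LF[10]=7
  step 10: row=7, L[7]='e', prepend. Next row=LF[7]=6
  step 11: row=6, L[6]='e', prepend. Next row=LF[6]=5
Reversed output: eeeuoieaae$

Answer: eeeuoieaae$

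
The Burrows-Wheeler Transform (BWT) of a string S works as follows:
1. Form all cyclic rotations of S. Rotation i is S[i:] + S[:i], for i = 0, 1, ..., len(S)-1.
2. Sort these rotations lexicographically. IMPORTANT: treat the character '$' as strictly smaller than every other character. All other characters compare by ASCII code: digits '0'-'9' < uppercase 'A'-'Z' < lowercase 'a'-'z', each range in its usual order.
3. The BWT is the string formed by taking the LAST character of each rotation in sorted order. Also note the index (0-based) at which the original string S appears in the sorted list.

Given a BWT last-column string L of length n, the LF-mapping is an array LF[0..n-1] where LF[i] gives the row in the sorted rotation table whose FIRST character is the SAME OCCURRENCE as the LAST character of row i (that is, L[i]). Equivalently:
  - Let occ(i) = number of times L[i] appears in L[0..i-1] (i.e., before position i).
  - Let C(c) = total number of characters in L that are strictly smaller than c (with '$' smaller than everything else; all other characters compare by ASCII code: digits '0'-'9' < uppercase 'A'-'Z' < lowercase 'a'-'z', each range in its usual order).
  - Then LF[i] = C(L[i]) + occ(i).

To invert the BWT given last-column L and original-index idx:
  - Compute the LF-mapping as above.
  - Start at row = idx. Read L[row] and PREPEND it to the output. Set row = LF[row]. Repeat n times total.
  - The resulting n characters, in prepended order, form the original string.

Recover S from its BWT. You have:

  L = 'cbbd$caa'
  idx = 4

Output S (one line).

LF mapping: 5 3 4 7 0 6 1 2
Walk LF starting at row 4, prepending L[row]:
  step 1: row=4, L[4]='$', prepend. Next row=LF[4]=0
  step 2: row=0, L[0]='c', prepend. Next row=LF[0]=5
  step 3: row=5, L[5]='c', prepend. Next row=LF[5]=6
  step 4: row=6, L[6]='a', prepend. Next row=LF[6]=1
  step 5: row=1, L[1]='b', prepend. Next row=LF[1]=3
  step 6: row=3, L[3]='d', prepend. Next row=LF[3]=7
  step 7: row=7, L[7]='a', prepend. Next row=LF[7]=2
  step 8: row=2, L[2]='b', prepend. Next row=LF[2]=4
Reversed output: badbacc$

Answer: badbacc$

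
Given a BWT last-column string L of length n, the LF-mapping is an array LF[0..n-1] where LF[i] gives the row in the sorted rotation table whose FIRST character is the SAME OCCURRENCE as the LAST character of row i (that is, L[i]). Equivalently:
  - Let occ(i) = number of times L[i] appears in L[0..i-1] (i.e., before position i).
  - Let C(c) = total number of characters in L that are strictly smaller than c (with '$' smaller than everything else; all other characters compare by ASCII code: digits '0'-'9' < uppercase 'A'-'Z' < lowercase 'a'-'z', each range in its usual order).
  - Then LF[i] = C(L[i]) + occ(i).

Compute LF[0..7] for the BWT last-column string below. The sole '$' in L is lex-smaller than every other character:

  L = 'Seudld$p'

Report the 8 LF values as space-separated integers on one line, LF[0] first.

Answer: 1 4 7 2 5 3 0 6

Derivation:
Char counts: '$':1, 'S':1, 'd':2, 'e':1, 'l':1, 'p':1, 'u':1
C (first-col start): C('$')=0, C('S')=1, C('d')=2, C('e')=4, C('l')=5, C('p')=6, C('u')=7
L[0]='S': occ=0, LF[0]=C('S')+0=1+0=1
L[1]='e': occ=0, LF[1]=C('e')+0=4+0=4
L[2]='u': occ=0, LF[2]=C('u')+0=7+0=7
L[3]='d': occ=0, LF[3]=C('d')+0=2+0=2
L[4]='l': occ=0, LF[4]=C('l')+0=5+0=5
L[5]='d': occ=1, LF[5]=C('d')+1=2+1=3
L[6]='$': occ=0, LF[6]=C('$')+0=0+0=0
L[7]='p': occ=0, LF[7]=C('p')+0=6+0=6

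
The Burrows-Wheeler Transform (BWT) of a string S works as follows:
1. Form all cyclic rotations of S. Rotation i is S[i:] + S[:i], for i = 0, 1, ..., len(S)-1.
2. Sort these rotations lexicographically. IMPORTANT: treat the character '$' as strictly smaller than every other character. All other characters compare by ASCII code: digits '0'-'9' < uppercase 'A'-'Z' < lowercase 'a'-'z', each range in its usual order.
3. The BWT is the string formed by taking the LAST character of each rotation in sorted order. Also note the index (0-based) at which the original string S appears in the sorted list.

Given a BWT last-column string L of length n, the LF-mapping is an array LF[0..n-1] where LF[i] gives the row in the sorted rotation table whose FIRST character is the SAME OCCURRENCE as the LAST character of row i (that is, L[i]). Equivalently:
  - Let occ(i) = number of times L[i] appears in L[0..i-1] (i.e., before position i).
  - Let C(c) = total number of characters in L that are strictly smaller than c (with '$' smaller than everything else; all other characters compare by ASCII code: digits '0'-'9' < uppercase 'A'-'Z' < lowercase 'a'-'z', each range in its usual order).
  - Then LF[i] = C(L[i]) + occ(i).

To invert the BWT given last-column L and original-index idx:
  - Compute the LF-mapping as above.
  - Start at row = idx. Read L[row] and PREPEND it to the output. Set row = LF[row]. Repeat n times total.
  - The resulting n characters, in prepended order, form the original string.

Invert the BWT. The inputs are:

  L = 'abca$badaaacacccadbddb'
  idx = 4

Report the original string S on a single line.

LF mapping: 1 9 13 2 0 10 3 18 4 5 6 14 7 15 16 17 8 19 11 20 21 12
Walk LF starting at row 4, prepending L[row]:
  step 1: row=4, L[4]='$', prepend. Next row=LF[4]=0
  step 2: row=0, L[0]='a', prepend. Next row=LF[0]=1
  step 3: row=1, L[1]='b', prepend. Next row=LF[1]=9
  step 4: row=9, L[9]='a', prepend. Next row=LF[9]=5
  step 5: row=5, L[5]='b', prepend. Next row=LF[5]=10
  step 6: row=10, L[10]='a', prepend. Next row=LF[10]=6
  step 7: row=6, L[6]='a', prepend. Next row=LF[6]=3
  step 8: row=3, L[3]='a', prepend. Next row=LF[3]=2
  step 9: row=2, L[2]='c', prepend. Next row=LF[2]=13
  step 10: row=13, L[13]='c', prepend. Next row=LF[13]=15
  step 11: row=15, L[15]='c', prepend. Next row=LF[15]=17
  step 12: row=17, L[17]='d', prepend. Next row=LF[17]=19
  step 13: row=19, L[19]='d', prepend. Next row=LF[19]=20
  step 14: row=20, L[20]='d', prepend. Next row=LF[20]=21
  step 15: row=21, L[21]='b', prepend. Next row=LF[21]=12
  step 16: row=12, L[12]='a', prepend. Next row=LF[12]=7
  step 17: row=7, L[7]='d', prepend. Next row=LF[7]=18
  step 18: row=18, L[18]='b', prepend. Next row=LF[18]=11
  step 19: row=11, L[11]='c', prepend. Next row=LF[11]=14
  step 20: row=14, L[14]='c', prepend. Next row=LF[14]=16
  step 21: row=16, L[16]='a', prepend. Next row=LF[16]=8
  step 22: row=8, L[8]='a', prepend. Next row=LF[8]=4
Reversed output: aaccbdabdddcccaaababa$

Answer: aaccbdabdddcccaaababa$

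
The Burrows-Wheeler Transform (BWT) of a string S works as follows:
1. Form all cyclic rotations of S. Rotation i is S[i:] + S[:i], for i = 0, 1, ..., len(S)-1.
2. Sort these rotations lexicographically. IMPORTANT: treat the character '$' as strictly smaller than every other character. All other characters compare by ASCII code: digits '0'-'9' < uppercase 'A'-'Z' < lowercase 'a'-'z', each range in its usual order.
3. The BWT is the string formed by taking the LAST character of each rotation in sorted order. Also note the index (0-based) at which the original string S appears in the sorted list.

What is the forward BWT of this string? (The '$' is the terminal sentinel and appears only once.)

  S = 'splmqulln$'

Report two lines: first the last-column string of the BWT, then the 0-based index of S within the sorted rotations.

All 10 rotations (rotation i = S[i:]+S[:i]):
  rot[0] = splmqulln$
  rot[1] = plmqulln$s
  rot[2] = lmqulln$sp
  rot[3] = mqulln$spl
  rot[4] = qulln$splm
  rot[5] = ulln$splmq
  rot[6] = lln$splmqu
  rot[7] = ln$splmqul
  rot[8] = n$splmqull
  rot[9] = $splmqulln
Sorted (with $ < everything):
  sorted[0] = $splmqulln  (last char: 'n')
  sorted[1] = lln$splmqu  (last char: 'u')
  sorted[2] = lmqulln$sp  (last char: 'p')
  sorted[3] = ln$splmqul  (last char: 'l')
  sorted[4] = mqulln$spl  (last char: 'l')
  sorted[5] = n$splmqull  (last char: 'l')
  sorted[6] = plmqulln$s  (last char: 's')
  sorted[7] = qulln$splm  (last char: 'm')
  sorted[8] = splmqulln$  (last char: '$')
  sorted[9] = ulln$splmq  (last char: 'q')
Last column: nuplllsm$q
Original string S is at sorted index 8

Answer: nuplllsm$q
8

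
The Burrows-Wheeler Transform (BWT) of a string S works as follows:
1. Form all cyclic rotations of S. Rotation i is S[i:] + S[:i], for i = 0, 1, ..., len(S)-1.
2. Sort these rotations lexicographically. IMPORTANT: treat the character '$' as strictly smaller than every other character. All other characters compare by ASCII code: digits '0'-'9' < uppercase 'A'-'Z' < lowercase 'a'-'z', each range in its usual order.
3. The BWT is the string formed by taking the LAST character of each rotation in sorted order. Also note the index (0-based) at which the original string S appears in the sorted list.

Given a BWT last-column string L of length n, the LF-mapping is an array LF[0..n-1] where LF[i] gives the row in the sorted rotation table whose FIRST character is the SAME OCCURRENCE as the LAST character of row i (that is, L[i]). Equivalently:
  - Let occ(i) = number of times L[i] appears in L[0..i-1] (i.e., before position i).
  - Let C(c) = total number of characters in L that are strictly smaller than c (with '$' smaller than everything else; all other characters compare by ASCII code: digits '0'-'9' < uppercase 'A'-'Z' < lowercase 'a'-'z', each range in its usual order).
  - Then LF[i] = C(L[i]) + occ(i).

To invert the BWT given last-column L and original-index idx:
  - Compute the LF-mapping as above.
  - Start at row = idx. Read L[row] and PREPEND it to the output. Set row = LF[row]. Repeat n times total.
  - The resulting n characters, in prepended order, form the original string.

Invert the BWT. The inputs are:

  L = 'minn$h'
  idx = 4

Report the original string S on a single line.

Answer: nihnm$

Derivation:
LF mapping: 3 2 4 5 0 1
Walk LF starting at row 4, prepending L[row]:
  step 1: row=4, L[4]='$', prepend. Next row=LF[4]=0
  step 2: row=0, L[0]='m', prepend. Next row=LF[0]=3
  step 3: row=3, L[3]='n', prepend. Next row=LF[3]=5
  step 4: row=5, L[5]='h', prepend. Next row=LF[5]=1
  step 5: row=1, L[1]='i', prepend. Next row=LF[1]=2
  step 6: row=2, L[2]='n', prepend. Next row=LF[2]=4
Reversed output: nihnm$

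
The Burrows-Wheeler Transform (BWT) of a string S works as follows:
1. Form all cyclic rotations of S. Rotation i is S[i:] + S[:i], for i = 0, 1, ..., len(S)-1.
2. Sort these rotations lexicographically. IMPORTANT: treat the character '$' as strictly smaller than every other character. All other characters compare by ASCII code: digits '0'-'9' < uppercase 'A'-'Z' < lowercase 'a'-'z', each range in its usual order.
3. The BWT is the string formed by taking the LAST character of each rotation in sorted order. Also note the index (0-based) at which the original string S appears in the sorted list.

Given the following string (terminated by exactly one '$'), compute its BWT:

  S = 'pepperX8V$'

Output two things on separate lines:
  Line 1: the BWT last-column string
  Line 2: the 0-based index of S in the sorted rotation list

Answer: VX8rpp$pee
6

Derivation:
All 10 rotations (rotation i = S[i:]+S[:i]):
  rot[0] = pepperX8V$
  rot[1] = epperX8V$p
  rot[2] = pperX8V$pe
  rot[3] = perX8V$pep
  rot[4] = erX8V$pepp
  rot[5] = rX8V$peppe
  rot[6] = X8V$pepper
  rot[7] = 8V$pepperX
  rot[8] = V$pepperX8
  rot[9] = $pepperX8V
Sorted (with $ < everything):
  sorted[0] = $pepperX8V  (last char: 'V')
  sorted[1] = 8V$pepperX  (last char: 'X')
  sorted[2] = V$pepperX8  (last char: '8')
  sorted[3] = X8V$pepper  (last char: 'r')
  sorted[4] = epperX8V$p  (last char: 'p')
  sorted[5] = erX8V$pepp  (last char: 'p')
  sorted[6] = pepperX8V$  (last char: '$')
  sorted[7] = perX8V$pep  (last char: 'p')
  sorted[8] = pperX8V$pe  (last char: 'e')
  sorted[9] = rX8V$peppe  (last char: 'e')
Last column: VX8rpp$pee
Original string S is at sorted index 6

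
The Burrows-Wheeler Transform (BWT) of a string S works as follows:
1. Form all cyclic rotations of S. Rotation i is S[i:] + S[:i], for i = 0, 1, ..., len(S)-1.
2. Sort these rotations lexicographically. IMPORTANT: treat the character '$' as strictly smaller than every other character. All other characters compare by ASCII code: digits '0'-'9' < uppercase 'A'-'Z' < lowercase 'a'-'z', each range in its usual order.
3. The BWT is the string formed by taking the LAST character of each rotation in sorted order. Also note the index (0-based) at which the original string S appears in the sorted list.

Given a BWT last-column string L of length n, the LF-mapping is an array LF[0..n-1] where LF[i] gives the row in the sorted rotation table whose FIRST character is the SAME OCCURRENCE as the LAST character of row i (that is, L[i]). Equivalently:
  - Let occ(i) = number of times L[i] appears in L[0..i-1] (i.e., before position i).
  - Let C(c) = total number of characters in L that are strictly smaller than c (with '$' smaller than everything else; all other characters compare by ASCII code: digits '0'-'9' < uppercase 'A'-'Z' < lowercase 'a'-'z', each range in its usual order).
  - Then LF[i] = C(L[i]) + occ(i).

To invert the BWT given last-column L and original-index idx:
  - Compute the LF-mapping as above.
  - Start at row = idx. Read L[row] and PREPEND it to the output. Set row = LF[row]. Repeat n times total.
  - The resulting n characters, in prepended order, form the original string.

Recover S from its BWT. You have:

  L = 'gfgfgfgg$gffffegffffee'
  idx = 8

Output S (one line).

Answer: ffgegffgfefgfffgffegg$

Derivation:
LF mapping: 15 4 16 5 17 6 18 19 0 20 7 8 9 10 1 21 11 12 13 14 2 3
Walk LF starting at row 8, prepending L[row]:
  step 1: row=8, L[8]='$', prepend. Next row=LF[8]=0
  step 2: row=0, L[0]='g', prepend. Next row=LF[0]=15
  step 3: row=15, L[15]='g', prepend. Next row=LF[15]=21
  step 4: row=21, L[21]='e', prepend. Next row=LF[21]=3
  step 5: row=3, L[3]='f', prepend. Next row=LF[3]=5
  step 6: row=5, L[5]='f', prepend. Next row=LF[5]=6
  step 7: row=6, L[6]='g', prepend. Next row=LF[6]=18
  step 8: row=18, L[18]='f', prepend. Next row=LF[18]=13
  step 9: row=13, L[13]='f', prepend. Next row=LF[13]=10
  step 10: row=10, L[10]='f', prepend. Next row=LF[10]=7
  step 11: row=7, L[7]='g', prepend. Next row=LF[7]=19
  step 12: row=19, L[19]='f', prepend. Next row=LF[19]=14
  step 13: row=14, L[14]='e', prepend. Next row=LF[14]=1
  step 14: row=1, L[1]='f', prepend. Next row=LF[1]=4
  step 15: row=4, L[4]='g', prepend. Next row=LF[4]=17
  step 16: row=17, L[17]='f', prepend. Next row=LF[17]=12
  step 17: row=12, L[12]='f', prepend. Next row=LF[12]=9
  step 18: row=9, L[9]='g', prepend. Next row=LF[9]=20
  step 19: row=20, L[20]='e', prepend. Next row=LF[20]=2
  step 20: row=2, L[2]='g', prepend. Next row=LF[2]=16
  step 21: row=16, L[16]='f', prepend. Next row=LF[16]=11
  step 22: row=11, L[11]='f', prepend. Next row=LF[11]=8
Reversed output: ffgegffgfefgfffgffegg$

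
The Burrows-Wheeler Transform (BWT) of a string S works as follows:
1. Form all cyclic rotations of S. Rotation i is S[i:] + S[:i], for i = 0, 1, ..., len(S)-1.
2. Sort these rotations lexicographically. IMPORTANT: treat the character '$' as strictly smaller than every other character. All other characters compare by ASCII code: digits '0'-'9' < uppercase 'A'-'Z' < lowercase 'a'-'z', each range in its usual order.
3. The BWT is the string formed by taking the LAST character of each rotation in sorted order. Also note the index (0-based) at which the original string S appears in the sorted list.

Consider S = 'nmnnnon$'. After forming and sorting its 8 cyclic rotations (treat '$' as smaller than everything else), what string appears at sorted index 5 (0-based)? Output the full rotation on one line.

Answer: nnon$nmn

Derivation:
All 8 rotations (rotation i = S[i:]+S[:i]):
  rot[0] = nmnnnon$
  rot[1] = mnnnon$n
  rot[2] = nnnon$nm
  rot[3] = nnon$nmn
  rot[4] = non$nmnn
  rot[5] = on$nmnnn
  rot[6] = n$nmnnno
  rot[7] = $nmnnnon
Sorted (with $ < everything):
  sorted[0] = $nmnnnon
  sorted[1] = mnnnon$n
  sorted[2] = n$nmnnno
  sorted[3] = nmnnnon$
  sorted[4] = nnnon$nm
  sorted[5] = nnon$nmn
  sorted[6] = non$nmnn
  sorted[7] = on$nmnnn
sorted[5] = nnon$nmn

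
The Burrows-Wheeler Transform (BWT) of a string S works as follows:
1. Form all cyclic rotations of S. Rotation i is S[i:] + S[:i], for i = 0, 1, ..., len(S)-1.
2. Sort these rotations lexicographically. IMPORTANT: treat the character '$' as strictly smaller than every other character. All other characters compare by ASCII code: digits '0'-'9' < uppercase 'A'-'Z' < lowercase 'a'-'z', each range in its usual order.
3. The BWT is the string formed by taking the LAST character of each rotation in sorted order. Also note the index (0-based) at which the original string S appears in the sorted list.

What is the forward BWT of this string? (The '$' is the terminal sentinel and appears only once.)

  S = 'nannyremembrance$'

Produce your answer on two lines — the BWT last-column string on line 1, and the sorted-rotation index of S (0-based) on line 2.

All 17 rotations (rotation i = S[i:]+S[:i]):
  rot[0] = nannyremembrance$
  rot[1] = annyremembrance$n
  rot[2] = nnyremembrance$na
  rot[3] = nyremembrance$nan
  rot[4] = yremembrance$nann
  rot[5] = remembrance$nanny
  rot[6] = emembrance$nannyr
  rot[7] = membrance$nannyre
  rot[8] = embrance$nannyrem
  rot[9] = mbrance$nannyreme
  rot[10] = brance$nannyremem
  rot[11] = rance$nannyrememb
  rot[12] = ance$nannyremembr
  rot[13] = nce$nannyremembra
  rot[14] = ce$nannyremembran
  rot[15] = e$nannyremembranc
  rot[16] = $nannyremembrance
Sorted (with $ < everything):
  sorted[0] = $nannyremembrance  (last char: 'e')
  sorted[1] = ance$nannyremembr  (last char: 'r')
  sorted[2] = annyremembrance$n  (last char: 'n')
  sorted[3] = brance$nannyremem  (last char: 'm')
  sorted[4] = ce$nannyremembran  (last char: 'n')
  sorted[5] = e$nannyremembranc  (last char: 'c')
  sorted[6] = embrance$nannyrem  (last char: 'm')
  sorted[7] = emembrance$nannyr  (last char: 'r')
  sorted[8] = mbrance$nannyreme  (last char: 'e')
  sorted[9] = membrance$nannyre  (last char: 'e')
  sorted[10] = nannyremembrance$  (last char: '$')
  sorted[11] = nce$nannyremembra  (last char: 'a')
  sorted[12] = nnyremembrance$na  (last char: 'a')
  sorted[13] = nyremembrance$nan  (last char: 'n')
  sorted[14] = rance$nannyrememb  (last char: 'b')
  sorted[15] = remembrance$nanny  (last char: 'y')
  sorted[16] = yremembrance$nann  (last char: 'n')
Last column: ernmncmree$aanbyn
Original string S is at sorted index 10

Answer: ernmncmree$aanbyn
10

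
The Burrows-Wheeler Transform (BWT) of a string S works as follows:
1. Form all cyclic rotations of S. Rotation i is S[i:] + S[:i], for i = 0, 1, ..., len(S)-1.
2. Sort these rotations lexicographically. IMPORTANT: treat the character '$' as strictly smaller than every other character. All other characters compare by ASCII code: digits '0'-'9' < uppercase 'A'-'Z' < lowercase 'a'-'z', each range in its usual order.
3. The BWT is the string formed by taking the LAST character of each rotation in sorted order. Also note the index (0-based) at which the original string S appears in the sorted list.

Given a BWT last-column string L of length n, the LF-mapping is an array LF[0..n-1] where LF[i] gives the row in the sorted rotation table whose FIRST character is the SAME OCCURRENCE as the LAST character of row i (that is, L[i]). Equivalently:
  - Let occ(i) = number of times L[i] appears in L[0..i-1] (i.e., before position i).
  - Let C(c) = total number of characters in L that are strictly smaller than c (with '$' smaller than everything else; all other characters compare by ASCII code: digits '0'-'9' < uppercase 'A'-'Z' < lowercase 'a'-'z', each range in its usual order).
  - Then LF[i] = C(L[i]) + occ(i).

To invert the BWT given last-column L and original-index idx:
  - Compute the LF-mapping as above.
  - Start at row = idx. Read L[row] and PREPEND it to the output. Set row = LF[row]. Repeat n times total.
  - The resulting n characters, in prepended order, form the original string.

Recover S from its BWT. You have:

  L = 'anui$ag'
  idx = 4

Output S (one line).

LF mapping: 1 5 6 4 0 2 3
Walk LF starting at row 4, prepending L[row]:
  step 1: row=4, L[4]='$', prepend. Next row=LF[4]=0
  step 2: row=0, L[0]='a', prepend. Next row=LF[0]=1
  step 3: row=1, L[1]='n', prepend. Next row=LF[1]=5
  step 4: row=5, L[5]='a', prepend. Next row=LF[5]=2
  step 5: row=2, L[2]='u', prepend. Next row=LF[2]=6
  step 6: row=6, L[6]='g', prepend. Next row=LF[6]=3
  step 7: row=3, L[3]='i', prepend. Next row=LF[3]=4
Reversed output: iguana$

Answer: iguana$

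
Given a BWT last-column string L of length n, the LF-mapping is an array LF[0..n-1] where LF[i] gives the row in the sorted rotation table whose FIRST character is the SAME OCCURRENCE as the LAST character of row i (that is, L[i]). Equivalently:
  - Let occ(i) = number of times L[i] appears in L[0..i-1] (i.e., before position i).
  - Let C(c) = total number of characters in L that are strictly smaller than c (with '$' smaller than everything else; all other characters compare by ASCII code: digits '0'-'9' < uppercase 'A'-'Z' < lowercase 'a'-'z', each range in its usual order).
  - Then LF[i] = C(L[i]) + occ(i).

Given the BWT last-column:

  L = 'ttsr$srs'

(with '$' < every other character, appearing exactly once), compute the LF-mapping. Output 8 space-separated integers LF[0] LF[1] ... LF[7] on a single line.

Char counts: '$':1, 'r':2, 's':3, 't':2
C (first-col start): C('$')=0, C('r')=1, C('s')=3, C('t')=6
L[0]='t': occ=0, LF[0]=C('t')+0=6+0=6
L[1]='t': occ=1, LF[1]=C('t')+1=6+1=7
L[2]='s': occ=0, LF[2]=C('s')+0=3+0=3
L[3]='r': occ=0, LF[3]=C('r')+0=1+0=1
L[4]='$': occ=0, LF[4]=C('$')+0=0+0=0
L[5]='s': occ=1, LF[5]=C('s')+1=3+1=4
L[6]='r': occ=1, LF[6]=C('r')+1=1+1=2
L[7]='s': occ=2, LF[7]=C('s')+2=3+2=5

Answer: 6 7 3 1 0 4 2 5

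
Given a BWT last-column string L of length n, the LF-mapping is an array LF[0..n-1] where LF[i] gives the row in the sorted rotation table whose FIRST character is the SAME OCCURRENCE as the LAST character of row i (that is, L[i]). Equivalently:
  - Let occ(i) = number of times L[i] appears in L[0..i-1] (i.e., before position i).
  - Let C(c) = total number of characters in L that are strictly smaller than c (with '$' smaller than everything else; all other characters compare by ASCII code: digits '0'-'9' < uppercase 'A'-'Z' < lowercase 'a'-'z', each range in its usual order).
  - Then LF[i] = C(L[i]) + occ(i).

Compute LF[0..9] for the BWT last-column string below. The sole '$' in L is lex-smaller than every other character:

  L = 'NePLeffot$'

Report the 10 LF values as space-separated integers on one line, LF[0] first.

Char counts: '$':1, 'L':1, 'N':1, 'P':1, 'e':2, 'f':2, 'o':1, 't':1
C (first-col start): C('$')=0, C('L')=1, C('N')=2, C('P')=3, C('e')=4, C('f')=6, C('o')=8, C('t')=9
L[0]='N': occ=0, LF[0]=C('N')+0=2+0=2
L[1]='e': occ=0, LF[1]=C('e')+0=4+0=4
L[2]='P': occ=0, LF[2]=C('P')+0=3+0=3
L[3]='L': occ=0, LF[3]=C('L')+0=1+0=1
L[4]='e': occ=1, LF[4]=C('e')+1=4+1=5
L[5]='f': occ=0, LF[5]=C('f')+0=6+0=6
L[6]='f': occ=1, LF[6]=C('f')+1=6+1=7
L[7]='o': occ=0, LF[7]=C('o')+0=8+0=8
L[8]='t': occ=0, LF[8]=C('t')+0=9+0=9
L[9]='$': occ=0, LF[9]=C('$')+0=0+0=0

Answer: 2 4 3 1 5 6 7 8 9 0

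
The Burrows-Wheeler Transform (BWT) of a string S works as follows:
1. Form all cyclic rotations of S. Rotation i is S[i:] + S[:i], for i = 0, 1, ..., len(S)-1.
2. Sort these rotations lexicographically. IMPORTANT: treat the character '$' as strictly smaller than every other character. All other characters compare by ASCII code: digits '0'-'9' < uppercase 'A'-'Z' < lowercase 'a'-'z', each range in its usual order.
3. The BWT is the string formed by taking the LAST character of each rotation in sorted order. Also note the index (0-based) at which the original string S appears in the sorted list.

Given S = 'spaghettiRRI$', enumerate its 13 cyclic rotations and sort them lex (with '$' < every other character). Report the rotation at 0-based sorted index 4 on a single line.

All 13 rotations (rotation i = S[i:]+S[:i]):
  rot[0] = spaghettiRRI$
  rot[1] = paghettiRRI$s
  rot[2] = aghettiRRI$sp
  rot[3] = ghettiRRI$spa
  rot[4] = hettiRRI$spag
  rot[5] = ettiRRI$spagh
  rot[6] = ttiRRI$spaghe
  rot[7] = tiRRI$spaghet
  rot[8] = iRRI$spaghett
  rot[9] = RRI$spaghetti
  rot[10] = RI$spaghettiR
  rot[11] = I$spaghettiRR
  rot[12] = $spaghettiRRI
Sorted (with $ < everything):
  sorted[0] = $spaghettiRRI
  sorted[1] = I$spaghettiRR
  sorted[2] = RI$spaghettiR
  sorted[3] = RRI$spaghetti
  sorted[4] = aghettiRRI$sp
  sorted[5] = ettiRRI$spagh
  sorted[6] = ghettiRRI$spa
  sorted[7] = hettiRRI$spag
  sorted[8] = iRRI$spaghett
  sorted[9] = paghettiRRI$s
  sorted[10] = spaghettiRRI$
  sorted[11] = tiRRI$spaghet
  sorted[12] = ttiRRI$spaghe
sorted[4] = aghettiRRI$sp

Answer: aghettiRRI$sp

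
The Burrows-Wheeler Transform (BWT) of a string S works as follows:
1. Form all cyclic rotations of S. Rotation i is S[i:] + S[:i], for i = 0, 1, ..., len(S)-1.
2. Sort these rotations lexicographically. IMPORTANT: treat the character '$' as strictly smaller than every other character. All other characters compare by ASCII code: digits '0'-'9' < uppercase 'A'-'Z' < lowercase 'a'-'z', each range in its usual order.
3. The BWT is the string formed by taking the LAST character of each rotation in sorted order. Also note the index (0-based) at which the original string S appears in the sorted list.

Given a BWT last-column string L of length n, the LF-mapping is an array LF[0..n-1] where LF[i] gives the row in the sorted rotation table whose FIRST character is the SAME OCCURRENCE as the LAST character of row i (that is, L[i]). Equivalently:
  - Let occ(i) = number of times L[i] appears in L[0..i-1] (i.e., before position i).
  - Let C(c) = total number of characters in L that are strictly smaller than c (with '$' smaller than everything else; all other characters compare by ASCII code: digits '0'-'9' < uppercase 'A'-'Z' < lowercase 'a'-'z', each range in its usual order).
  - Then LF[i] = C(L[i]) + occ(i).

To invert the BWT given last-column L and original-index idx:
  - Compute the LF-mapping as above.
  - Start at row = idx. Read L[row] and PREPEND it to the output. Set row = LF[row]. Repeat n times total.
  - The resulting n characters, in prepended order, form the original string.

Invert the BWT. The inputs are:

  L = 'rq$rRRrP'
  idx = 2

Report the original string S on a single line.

LF mapping: 5 4 0 6 2 3 7 1
Walk LF starting at row 2, prepending L[row]:
  step 1: row=2, L[2]='$', prepend. Next row=LF[2]=0
  step 2: row=0, L[0]='r', prepend. Next row=LF[0]=5
  step 3: row=5, L[5]='R', prepend. Next row=LF[5]=3
  step 4: row=3, L[3]='r', prepend. Next row=LF[3]=6
  step 5: row=6, L[6]='r', prepend. Next row=LF[6]=7
  step 6: row=7, L[7]='P', prepend. Next row=LF[7]=1
  step 7: row=1, L[1]='q', prepend. Next row=LF[1]=4
  step 8: row=4, L[4]='R', prepend. Next row=LF[4]=2
Reversed output: RqPrrRr$

Answer: RqPrrRr$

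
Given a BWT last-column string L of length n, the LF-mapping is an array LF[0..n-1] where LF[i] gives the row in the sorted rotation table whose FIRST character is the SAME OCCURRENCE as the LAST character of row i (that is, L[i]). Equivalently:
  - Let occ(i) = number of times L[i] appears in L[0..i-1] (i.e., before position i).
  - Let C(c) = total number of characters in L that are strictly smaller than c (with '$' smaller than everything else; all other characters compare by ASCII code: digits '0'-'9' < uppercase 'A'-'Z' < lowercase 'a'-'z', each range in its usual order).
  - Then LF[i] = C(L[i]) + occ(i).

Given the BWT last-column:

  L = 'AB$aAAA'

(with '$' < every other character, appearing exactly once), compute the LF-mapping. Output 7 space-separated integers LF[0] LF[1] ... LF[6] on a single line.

Answer: 1 5 0 6 2 3 4

Derivation:
Char counts: '$':1, 'A':4, 'B':1, 'a':1
C (first-col start): C('$')=0, C('A')=1, C('B')=5, C('a')=6
L[0]='A': occ=0, LF[0]=C('A')+0=1+0=1
L[1]='B': occ=0, LF[1]=C('B')+0=5+0=5
L[2]='$': occ=0, LF[2]=C('$')+0=0+0=0
L[3]='a': occ=0, LF[3]=C('a')+0=6+0=6
L[4]='A': occ=1, LF[4]=C('A')+1=1+1=2
L[5]='A': occ=2, LF[5]=C('A')+2=1+2=3
L[6]='A': occ=3, LF[6]=C('A')+3=1+3=4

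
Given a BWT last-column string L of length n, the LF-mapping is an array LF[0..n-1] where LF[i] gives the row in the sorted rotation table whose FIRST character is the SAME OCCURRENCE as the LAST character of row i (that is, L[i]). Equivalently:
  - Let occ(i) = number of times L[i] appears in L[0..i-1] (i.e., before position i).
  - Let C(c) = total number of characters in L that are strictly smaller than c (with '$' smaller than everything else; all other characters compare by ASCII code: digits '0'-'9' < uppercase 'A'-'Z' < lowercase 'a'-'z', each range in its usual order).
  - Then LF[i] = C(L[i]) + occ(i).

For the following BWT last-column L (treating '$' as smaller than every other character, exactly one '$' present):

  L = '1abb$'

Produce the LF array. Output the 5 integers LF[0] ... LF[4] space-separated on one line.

Answer: 1 2 3 4 0

Derivation:
Char counts: '$':1, '1':1, 'a':1, 'b':2
C (first-col start): C('$')=0, C('1')=1, C('a')=2, C('b')=3
L[0]='1': occ=0, LF[0]=C('1')+0=1+0=1
L[1]='a': occ=0, LF[1]=C('a')+0=2+0=2
L[2]='b': occ=0, LF[2]=C('b')+0=3+0=3
L[3]='b': occ=1, LF[3]=C('b')+1=3+1=4
L[4]='$': occ=0, LF[4]=C('$')+0=0+0=0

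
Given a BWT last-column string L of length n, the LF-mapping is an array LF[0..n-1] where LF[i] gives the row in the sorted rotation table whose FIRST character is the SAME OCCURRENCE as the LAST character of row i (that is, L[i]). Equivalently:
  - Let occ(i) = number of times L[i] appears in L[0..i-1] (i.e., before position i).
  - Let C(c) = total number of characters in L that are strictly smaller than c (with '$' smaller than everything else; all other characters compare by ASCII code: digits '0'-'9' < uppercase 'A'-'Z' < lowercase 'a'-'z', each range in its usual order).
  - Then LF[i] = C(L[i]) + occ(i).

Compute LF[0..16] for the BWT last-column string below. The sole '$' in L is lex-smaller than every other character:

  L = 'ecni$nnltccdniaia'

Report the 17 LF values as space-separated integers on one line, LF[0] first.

Answer: 7 3 12 8 0 13 14 11 16 4 5 6 15 9 1 10 2

Derivation:
Char counts: '$':1, 'a':2, 'c':3, 'd':1, 'e':1, 'i':3, 'l':1, 'n':4, 't':1
C (first-col start): C('$')=0, C('a')=1, C('c')=3, C('d')=6, C('e')=7, C('i')=8, C('l')=11, C('n')=12, C('t')=16
L[0]='e': occ=0, LF[0]=C('e')+0=7+0=7
L[1]='c': occ=0, LF[1]=C('c')+0=3+0=3
L[2]='n': occ=0, LF[2]=C('n')+0=12+0=12
L[3]='i': occ=0, LF[3]=C('i')+0=8+0=8
L[4]='$': occ=0, LF[4]=C('$')+0=0+0=0
L[5]='n': occ=1, LF[5]=C('n')+1=12+1=13
L[6]='n': occ=2, LF[6]=C('n')+2=12+2=14
L[7]='l': occ=0, LF[7]=C('l')+0=11+0=11
L[8]='t': occ=0, LF[8]=C('t')+0=16+0=16
L[9]='c': occ=1, LF[9]=C('c')+1=3+1=4
L[10]='c': occ=2, LF[10]=C('c')+2=3+2=5
L[11]='d': occ=0, LF[11]=C('d')+0=6+0=6
L[12]='n': occ=3, LF[12]=C('n')+3=12+3=15
L[13]='i': occ=1, LF[13]=C('i')+1=8+1=9
L[14]='a': occ=0, LF[14]=C('a')+0=1+0=1
L[15]='i': occ=2, LF[15]=C('i')+2=8+2=10
L[16]='a': occ=1, LF[16]=C('a')+1=1+1=2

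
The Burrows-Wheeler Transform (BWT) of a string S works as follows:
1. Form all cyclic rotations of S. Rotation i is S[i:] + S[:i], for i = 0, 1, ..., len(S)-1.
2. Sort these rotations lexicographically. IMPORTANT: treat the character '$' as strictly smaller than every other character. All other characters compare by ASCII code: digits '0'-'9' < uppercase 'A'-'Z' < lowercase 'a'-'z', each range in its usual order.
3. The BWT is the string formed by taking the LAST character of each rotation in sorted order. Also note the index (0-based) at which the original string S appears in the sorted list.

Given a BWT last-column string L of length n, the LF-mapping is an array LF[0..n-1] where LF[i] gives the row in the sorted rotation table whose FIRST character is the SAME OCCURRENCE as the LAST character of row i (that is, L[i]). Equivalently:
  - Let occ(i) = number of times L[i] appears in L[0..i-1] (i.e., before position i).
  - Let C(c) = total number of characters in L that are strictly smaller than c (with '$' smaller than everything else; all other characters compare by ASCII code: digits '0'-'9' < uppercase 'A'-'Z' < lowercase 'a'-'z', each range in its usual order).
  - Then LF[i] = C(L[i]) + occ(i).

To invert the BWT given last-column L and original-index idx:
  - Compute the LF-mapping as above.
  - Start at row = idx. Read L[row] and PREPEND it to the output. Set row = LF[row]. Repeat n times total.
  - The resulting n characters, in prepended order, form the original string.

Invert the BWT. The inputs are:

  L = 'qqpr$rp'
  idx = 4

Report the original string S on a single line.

Answer: qpprrq$

Derivation:
LF mapping: 3 4 1 5 0 6 2
Walk LF starting at row 4, prepending L[row]:
  step 1: row=4, L[4]='$', prepend. Next row=LF[4]=0
  step 2: row=0, L[0]='q', prepend. Next row=LF[0]=3
  step 3: row=3, L[3]='r', prepend. Next row=LF[3]=5
  step 4: row=5, L[5]='r', prepend. Next row=LF[5]=6
  step 5: row=6, L[6]='p', prepend. Next row=LF[6]=2
  step 6: row=2, L[2]='p', prepend. Next row=LF[2]=1
  step 7: row=1, L[1]='q', prepend. Next row=LF[1]=4
Reversed output: qpprrq$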